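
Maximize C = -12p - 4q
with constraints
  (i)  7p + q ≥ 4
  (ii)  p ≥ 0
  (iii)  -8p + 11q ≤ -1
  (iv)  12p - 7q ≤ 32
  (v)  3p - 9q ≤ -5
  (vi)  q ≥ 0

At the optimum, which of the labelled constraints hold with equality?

(iii) and (v)

Corner points and C = -12p - 4q:
  (345/76, 61/19) → C = -1279/19
  (64/39, 43/39) → C = -940/39
  (323/87, 52/29) → C = -1500/29

The maximum is at (64/39, 43/39). Substituting into each constraint, equality holds for (iii) and (v); the remaining constraints have slack.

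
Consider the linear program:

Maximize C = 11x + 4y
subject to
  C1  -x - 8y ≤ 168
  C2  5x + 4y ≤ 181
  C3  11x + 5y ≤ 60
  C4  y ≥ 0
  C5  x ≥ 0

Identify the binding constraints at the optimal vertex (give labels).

Vertices and C = 11x + 4y:
  (60/11, 0) → C = 60
  (0, 12) → C = 48
  (0, 0) → C = 0

The maximum is at (60/11, 0). Substituting into each constraint, equality holds for C3 and C4; the remaining constraints have slack.

C3 and C4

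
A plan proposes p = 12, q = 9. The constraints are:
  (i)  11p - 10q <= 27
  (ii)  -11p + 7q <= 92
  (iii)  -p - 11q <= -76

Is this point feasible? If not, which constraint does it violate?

Constraint (i): 11p - 10q = 42, which is not ≤ 27. All other constraints are satisfied.

not feasible — violates (i)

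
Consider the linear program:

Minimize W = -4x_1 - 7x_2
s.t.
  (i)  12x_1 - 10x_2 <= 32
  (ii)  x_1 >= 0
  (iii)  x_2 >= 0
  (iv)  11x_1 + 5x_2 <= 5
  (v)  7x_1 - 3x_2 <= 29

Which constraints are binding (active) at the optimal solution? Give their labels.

(ii) and (iv)

Vertices and W = -4x_1 - 7x_2:
  (0, 0) → W = 0
  (0, 1) → W = -7
  (5/11, 0) → W = -20/11

The minimum is at (0, 1). Substituting into each constraint, equality holds for (ii) and (iv); the remaining constraints have slack.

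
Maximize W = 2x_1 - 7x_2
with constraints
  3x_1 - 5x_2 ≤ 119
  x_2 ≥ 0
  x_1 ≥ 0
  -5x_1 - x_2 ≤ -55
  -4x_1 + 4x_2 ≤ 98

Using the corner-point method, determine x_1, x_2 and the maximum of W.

x_1 = 119/3, x_2 = 0, maximum W = 238/3

Extreme points and W = 2x_1 - 7x_2:
  (119/3, 0) → W = 238/3
  (11, 0) → W = 22
  (61/12, 355/12) → W = -2363/12
The feasible region is unbounded (it extends along (1, 1), (5, 3)), but W strictly decreases along every unbounded feasible direction, so there is no improving ray and the maximum is attained at a vertex.

The optimum lies where 3x_1 - 5x_2 = 119 and x_2 = 0.
Solving simultaneously gives x_1 = 119/3, x_2 = 0.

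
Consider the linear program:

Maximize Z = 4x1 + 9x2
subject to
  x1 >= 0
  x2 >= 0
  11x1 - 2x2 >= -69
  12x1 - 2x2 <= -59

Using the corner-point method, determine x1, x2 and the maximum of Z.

Corner points and Z = 4x1 + 9x2:
  (0, 69/2) → Z = 621/2
  (0, 59/2) → Z = 531/2
  (10, 179/2) → Z = 1691/2

At the optimal vertex, 11x1 - 2x2 = -69 and 12x1 - 2x2 = -59.
Solving simultaneously gives x1 = 10, x2 = 179/2.

x1 = 10, x2 = 179/2, maximum Z = 1691/2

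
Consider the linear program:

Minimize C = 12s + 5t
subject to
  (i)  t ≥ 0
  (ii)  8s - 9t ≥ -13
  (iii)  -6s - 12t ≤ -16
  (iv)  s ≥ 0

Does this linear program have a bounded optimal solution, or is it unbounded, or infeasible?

bounded optimum

Feasible corners and C = 12s + 5t:
  (8/3, 0) → C = 32
  (0, 13/9) → C = 65/9
  (0, 4/3) → C = 20/3
The feasible region has finitely many vertices and no improving ray; the minimum is 20/3 at (0, 4/3).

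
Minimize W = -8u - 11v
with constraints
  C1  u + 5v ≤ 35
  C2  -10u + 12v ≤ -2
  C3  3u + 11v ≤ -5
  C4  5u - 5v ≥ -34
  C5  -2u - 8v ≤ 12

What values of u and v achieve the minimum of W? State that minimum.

Feasible corners and W = -8u - 11v:
  (-19/73, -28/73) → W = 460/73
  (-16/13, -31/26) → W = 597/26
  (46, -13) → W = -225

u = 46, v = -13, minimum W = -225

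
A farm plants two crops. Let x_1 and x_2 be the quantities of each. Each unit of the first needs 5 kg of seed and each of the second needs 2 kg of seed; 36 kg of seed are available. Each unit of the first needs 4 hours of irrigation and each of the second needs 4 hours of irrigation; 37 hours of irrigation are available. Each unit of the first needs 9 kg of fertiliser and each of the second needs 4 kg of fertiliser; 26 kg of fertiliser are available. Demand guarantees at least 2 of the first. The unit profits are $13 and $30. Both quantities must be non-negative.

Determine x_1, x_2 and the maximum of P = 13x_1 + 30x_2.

x_1 = 2, x_2 = 2, maximum P = 86

Corner points and P = 13x_1 + 30x_2:
  (26/9, 0) → P = 338/9
  (2, 0) → P = 26
  (2, 2) → P = 86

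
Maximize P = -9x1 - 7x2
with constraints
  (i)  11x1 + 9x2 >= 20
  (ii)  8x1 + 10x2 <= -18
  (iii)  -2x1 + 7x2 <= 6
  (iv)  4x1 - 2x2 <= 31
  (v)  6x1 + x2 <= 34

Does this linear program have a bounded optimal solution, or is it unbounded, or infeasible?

infeasible

The boundaries 11x1 + 9x2 = 20 and -2x1 + 7x2 = 6 meet at (86/95, 106/95), but that point violates 8x1 + 10x2 ≤ -18. Every candidate vertex is excluded by some other constraint, so the feasible region is empty.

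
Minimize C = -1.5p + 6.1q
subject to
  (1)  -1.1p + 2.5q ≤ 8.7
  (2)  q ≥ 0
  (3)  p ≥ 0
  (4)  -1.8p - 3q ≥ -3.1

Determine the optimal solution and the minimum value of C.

Corner points and C = -1.5p + 6.1q:
  (0, 0) → C = 0
  (31/18, 0) → C = -31/12
  (0, 31/30) → C = 1891/300

p = 31/18, q = 0, minimum C = -31/12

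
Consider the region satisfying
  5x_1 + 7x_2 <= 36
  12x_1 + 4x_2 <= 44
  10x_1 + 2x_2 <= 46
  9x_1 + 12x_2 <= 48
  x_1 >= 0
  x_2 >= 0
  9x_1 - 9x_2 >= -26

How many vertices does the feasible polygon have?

5

Intersecting each pair of boundary lines and keeping only the points that satisfy every inequality leaves:
  (28/9, 5/3)
  (11/3, 0)
  (40/63, 74/21)
  (0, 0)
  (0, 26/9)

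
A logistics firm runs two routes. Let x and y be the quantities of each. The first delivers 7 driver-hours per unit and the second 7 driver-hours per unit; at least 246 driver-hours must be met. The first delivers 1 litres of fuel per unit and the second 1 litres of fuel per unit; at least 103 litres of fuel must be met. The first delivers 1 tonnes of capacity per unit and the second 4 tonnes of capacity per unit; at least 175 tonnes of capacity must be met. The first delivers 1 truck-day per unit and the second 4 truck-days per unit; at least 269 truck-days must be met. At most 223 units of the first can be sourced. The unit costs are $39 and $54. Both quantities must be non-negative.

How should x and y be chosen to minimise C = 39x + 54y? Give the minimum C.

The feasible region is unbounded (it extends along (0, 1)), but C strictly increases along every unbounded feasible direction, so there is no improving ray and the minimum is attained at a vertex.

The optimum lies where x + y = 103 and x + 4y = 269.
Solving simultaneously gives x = 143/3, y = 166/3.

x = 143/3, y = 166/3, minimum C = 4847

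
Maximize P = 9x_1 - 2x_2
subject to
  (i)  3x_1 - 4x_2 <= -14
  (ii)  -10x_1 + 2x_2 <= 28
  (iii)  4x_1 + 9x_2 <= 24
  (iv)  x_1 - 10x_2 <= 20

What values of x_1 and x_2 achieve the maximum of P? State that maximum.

Corner points and P = 9x_1 - 2x_2:
  (-42/17, 28/17) → P = -434/17
  (-30/43, 128/43) → P = -526/43
  (-102/49, 176/49) → P = -1270/49

x_1 = -30/43, x_2 = 128/43, maximum P = -526/43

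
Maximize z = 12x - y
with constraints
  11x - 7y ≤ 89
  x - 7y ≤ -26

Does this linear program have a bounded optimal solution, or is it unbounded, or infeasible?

unbounded

From the feasible point (23/2, 75/14), moving in the direction (7, 11) keeps every constraint satisfied while z increases without bound.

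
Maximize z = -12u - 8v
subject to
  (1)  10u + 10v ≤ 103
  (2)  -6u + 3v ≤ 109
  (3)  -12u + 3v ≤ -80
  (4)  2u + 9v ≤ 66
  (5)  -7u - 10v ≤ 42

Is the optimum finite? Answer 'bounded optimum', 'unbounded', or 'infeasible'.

bounded optimum

Vertices and z = -12u - 8v:
  (1109/150, 218/75) → z = -8398/75
  (145/3, -1141/30) → z = -4136/15
  (674/141, -1064/141) → z = 424/141
The feasible region has finitely many vertices and no improving ray; the maximum is 424/141 at (674/141, -1064/141).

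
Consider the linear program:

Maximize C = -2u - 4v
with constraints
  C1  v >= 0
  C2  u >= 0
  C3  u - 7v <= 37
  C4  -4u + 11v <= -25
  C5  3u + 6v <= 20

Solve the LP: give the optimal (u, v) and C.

u = 25/4, v = 0, maximum C = -25/2

Feasible corners and C = -2u - 4v:
  (25/4, 0) → C = -25/2
  (20/3, 0) → C = -40/3
  (370/57, 5/57) → C = -40/3

At the optimal vertex, v = 0 and -4u + 11v = -25.
Solving simultaneously gives u = 25/4, v = 0.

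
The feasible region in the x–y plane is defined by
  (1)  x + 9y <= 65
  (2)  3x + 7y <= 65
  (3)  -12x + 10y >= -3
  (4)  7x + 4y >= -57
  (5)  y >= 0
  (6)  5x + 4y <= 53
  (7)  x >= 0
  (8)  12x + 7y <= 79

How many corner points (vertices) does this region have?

5

Of the 28 pairwise boundary intersections, those satisfying every inequality are:
  (0, 65/9)
  (256/101, 701/101)
  (1/4, 0)
  (811/204, 76/17)
  (0, 0)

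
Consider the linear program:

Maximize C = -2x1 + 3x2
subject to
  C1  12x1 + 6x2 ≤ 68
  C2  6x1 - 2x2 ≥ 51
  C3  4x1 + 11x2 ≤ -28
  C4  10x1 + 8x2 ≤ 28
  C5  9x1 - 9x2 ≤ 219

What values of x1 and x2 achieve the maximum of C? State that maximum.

x1 = 116/17, x2 = -171/34, maximum C = -977/34

Vertices and C = -2x1 + 3x2:
  (94/9, -86/9) → C = -446/9
  (107/9, -112/9) → C = -550/9
  (116/17, -171/34) → C = -977/34
  (7/12, -95/4) → C = -869/12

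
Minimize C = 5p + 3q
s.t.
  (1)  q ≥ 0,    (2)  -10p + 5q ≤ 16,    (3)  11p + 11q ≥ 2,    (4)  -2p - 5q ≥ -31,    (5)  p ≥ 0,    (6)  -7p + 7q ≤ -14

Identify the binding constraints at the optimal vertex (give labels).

Vertices and C = 5p + 3q:
  (31/2, 0) → C = 155/2
  (2, 0) → C = 10
  (41/7, 27/7) → C = 286/7

The minimum is at (2, 0). Substituting into each constraint, equality holds for (1) and (6); the remaining constraints have slack.

(1) and (6)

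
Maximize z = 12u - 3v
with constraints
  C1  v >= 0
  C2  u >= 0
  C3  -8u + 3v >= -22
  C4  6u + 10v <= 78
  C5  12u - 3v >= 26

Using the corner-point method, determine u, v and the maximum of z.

u = 227/49, v = 246/49, maximum z = 1986/49

Vertices and z = 12u - 3v:
  (11/4, 0) → z = 33
  (13/6, 0) → z = 26
  (227/49, 246/49) → z = 1986/49
  (247/69, 130/23) → z = 26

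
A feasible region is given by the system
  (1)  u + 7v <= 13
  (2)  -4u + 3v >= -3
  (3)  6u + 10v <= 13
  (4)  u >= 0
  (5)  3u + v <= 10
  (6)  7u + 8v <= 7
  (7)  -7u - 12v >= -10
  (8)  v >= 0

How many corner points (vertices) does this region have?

5

Intersecting each pair of boundary lines and keeping only the points that satisfy every inequality leaves:
  (45/53, 7/53)
  (3/4, 0)
  (0, 5/6)
  (0, 0)
  (1/7, 3/4)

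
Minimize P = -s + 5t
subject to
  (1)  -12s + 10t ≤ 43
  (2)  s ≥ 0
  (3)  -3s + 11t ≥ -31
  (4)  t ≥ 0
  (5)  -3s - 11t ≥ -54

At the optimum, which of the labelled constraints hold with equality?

Corner points and P = -s + 5t:
  (0, 43/10) → P = 43/2
  (67/162, 259/54) → P = 1909/81
  (0, 0) → P = 0
  (31/3, 0) → P = -31/3
  (85/6, 23/22) → P = -295/33

The minimum is at (31/3, 0). Substituting into each constraint, equality holds for (3) and (4); the remaining constraints have slack.

(3) and (4)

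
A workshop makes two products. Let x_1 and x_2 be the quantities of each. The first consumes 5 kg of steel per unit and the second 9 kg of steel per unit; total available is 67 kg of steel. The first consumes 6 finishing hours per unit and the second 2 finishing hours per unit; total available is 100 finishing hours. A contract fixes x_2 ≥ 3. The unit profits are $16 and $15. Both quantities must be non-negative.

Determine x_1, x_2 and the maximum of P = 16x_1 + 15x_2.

x_1 = 8, x_2 = 3, maximum P = 173

The binding constraints are 5x_1 + 9x_2 = 67 and x_2 = 3.
Solving simultaneously gives x_1 = 8, x_2 = 3.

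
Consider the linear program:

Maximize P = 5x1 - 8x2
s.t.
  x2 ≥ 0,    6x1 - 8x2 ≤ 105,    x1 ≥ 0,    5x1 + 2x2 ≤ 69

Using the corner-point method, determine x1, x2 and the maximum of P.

Feasible corners and P = 5x1 - 8x2:
  (0, 0) → P = 0
  (69/5, 0) → P = 69
  (0, 69/2) → P = -276

x1 = 69/5, x2 = 0, maximum P = 69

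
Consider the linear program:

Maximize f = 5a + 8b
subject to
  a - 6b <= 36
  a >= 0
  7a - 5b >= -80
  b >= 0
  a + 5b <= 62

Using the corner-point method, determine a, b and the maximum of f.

Corner points and f = 5a + 8b:
  (36, 0) → f = 180
  (552/11, 26/11) → f = 2968/11
  (0, 0) → f = 0
  (0, 62/5) → f = 496/5

At the optimal vertex, a - 6b = 36 and a + 5b = 62.
Solving simultaneously gives a = 552/11, b = 26/11.

a = 552/11, b = 26/11, maximum f = 2968/11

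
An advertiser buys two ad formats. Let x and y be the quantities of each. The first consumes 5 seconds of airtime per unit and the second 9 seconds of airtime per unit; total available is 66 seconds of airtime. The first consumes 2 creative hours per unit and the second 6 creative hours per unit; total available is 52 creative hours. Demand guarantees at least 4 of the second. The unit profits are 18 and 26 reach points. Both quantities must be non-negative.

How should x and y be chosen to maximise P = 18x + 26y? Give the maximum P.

Vertices and P = 18x + 26y:
  (0, 22/3) → P = 572/3
  (0, 4) → P = 104
  (6, 4) → P = 212

The binding constraints are 5x + 9y = 66 and y = 4.
Solving simultaneously gives x = 6, y = 4.

x = 6, y = 4, maximum P = 212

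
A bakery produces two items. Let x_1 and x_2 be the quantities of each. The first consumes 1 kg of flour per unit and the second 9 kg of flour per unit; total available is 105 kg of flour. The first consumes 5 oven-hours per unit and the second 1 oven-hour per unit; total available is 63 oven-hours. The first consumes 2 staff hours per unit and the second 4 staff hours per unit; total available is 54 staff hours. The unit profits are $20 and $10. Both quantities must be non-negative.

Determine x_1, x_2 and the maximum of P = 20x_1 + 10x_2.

Extreme points and P = 20x_1 + 10x_2:
  (0, 0) → P = 0
  (0, 35/3) → P = 350/3
  (63/5, 0) → P = 252
  (33/7, 78/7) → P = 1440/7
  (11, 8) → P = 300

The optimum lies where 5x_1 + x_2 = 63 and 2x_1 + 4x_2 = 54.
Solving simultaneously gives x_1 = 11, x_2 = 8.

x_1 = 11, x_2 = 8, maximum P = 300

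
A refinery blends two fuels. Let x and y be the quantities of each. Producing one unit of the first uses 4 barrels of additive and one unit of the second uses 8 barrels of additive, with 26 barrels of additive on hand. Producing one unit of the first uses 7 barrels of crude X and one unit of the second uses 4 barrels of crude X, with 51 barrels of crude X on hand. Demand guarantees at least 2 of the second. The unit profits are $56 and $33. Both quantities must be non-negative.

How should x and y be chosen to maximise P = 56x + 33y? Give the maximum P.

x = 5/2, y = 2, maximum P = 206

Vertices and P = 56x + 33y:
  (0, 13/4) → P = 429/4
  (0, 2) → P = 66
  (5/2, 2) → P = 206

The binding constraints are 4x + 8y = 26 and y = 2.
Solving simultaneously gives x = 5/2, y = 2.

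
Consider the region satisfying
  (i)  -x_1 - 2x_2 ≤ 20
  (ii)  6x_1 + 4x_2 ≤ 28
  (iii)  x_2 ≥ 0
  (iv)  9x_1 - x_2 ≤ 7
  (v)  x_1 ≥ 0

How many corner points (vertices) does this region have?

Of the 10 pairwise boundary intersections, those satisfying every inequality are:
  (4/3, 5)
  (0, 7)
  (7/9, 0)
  (0, 0)

4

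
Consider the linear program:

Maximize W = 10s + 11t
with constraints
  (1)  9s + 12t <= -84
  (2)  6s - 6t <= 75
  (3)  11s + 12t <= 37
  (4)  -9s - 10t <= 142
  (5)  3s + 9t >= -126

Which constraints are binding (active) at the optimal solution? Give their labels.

(1) and (2)

Vertices and W = 10s + 11t:
  (22/7, -131/14) → W = -143/2
  (-48, 29) → W = -161
  (-17/19, -509/38) → W = -5939/38

The maximum is at (22/7, -131/14). Substituting into each constraint, equality holds for (1) and (2); the remaining constraints have slack.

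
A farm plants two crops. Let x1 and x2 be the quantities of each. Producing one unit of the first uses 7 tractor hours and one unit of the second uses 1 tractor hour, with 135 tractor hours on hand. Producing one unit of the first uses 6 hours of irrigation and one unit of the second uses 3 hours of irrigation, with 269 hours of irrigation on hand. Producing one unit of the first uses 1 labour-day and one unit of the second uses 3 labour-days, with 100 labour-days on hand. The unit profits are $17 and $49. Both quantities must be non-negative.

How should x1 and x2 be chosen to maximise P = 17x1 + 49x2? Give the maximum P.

x1 = 61/4, x2 = 113/4, maximum P = 3287/2

Corner points and P = 17x1 + 49x2:
  (0, 0) → P = 0
  (0, 100/3) → P = 4900/3
  (135/7, 0) → P = 2295/7
  (61/4, 113/4) → P = 3287/2

The binding constraints are 7x1 + x2 = 135 and x1 + 3x2 = 100.
Solving simultaneously gives x1 = 61/4, x2 = 113/4.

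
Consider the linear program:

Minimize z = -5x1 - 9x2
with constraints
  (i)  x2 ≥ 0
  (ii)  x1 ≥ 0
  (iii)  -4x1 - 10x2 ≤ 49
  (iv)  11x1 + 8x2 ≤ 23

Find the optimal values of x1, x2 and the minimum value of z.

Vertices and z = -5x1 - 9x2:
  (0, 0) → z = 0
  (23/11, 0) → z = -115/11
  (0, 23/8) → z = -207/8

The optimum lies where x1 = 0 and 11x1 + 8x2 = 23.
Solving simultaneously gives x1 = 0, x2 = 23/8.

x1 = 0, x2 = 23/8, minimum z = -207/8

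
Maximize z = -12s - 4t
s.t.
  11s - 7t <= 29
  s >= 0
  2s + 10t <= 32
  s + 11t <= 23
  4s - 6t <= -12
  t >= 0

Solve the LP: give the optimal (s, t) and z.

Feasible corners and z = -12s - 4t:
  (0, 23/11) → z = -92/11
  (0, 2) → z = -8
  (3/25, 52/25) → z = -244/25

The optimum lies where s = 0 and 4s - 6t = -12.
Solving simultaneously gives s = 0, t = 2.

s = 0, t = 2, maximum z = -8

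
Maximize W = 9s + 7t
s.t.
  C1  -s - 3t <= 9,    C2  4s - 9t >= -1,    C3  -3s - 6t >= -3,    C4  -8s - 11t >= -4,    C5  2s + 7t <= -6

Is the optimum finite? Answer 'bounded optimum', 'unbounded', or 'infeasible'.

bounded optimum

Corner points and W = 9s + 7t:
  (-4, -5/3) → W = -143/3
  (111/13, -76/13) → W = 467/13
  (-61/46, -11/23) → W = -703/46
  (47/17, -28/17) → W = 227/17
The feasible region has finitely many vertices and no improving ray; the maximum is 467/13 at (111/13, -76/13).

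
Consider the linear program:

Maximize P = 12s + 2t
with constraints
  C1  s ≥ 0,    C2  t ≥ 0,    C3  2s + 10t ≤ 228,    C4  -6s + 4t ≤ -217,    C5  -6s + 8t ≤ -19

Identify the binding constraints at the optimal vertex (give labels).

Vertices and P = 12s + 2t:
  (114, 0) → P = 1368
  (217/6, 0) → P = 434
  (1541/34, 467/34) → P = 9713/17

The maximum is at (114, 0). Substituting into each constraint, equality holds for C2 and C3; the remaining constraints have slack.

C2 and C3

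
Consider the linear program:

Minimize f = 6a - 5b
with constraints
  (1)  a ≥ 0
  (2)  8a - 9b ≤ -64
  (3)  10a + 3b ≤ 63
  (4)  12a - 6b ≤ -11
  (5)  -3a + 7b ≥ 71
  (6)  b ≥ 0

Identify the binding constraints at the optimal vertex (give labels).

Extreme points and f = 6a - 5b:
  (0, 21) → f = -105
  (0, 71/7) → f = -355/7
  (228/79, 899/79) → f = -3127/79

The minimum is at (0, 21). Substituting into each constraint, equality holds for (1) and (3); the remaining constraints have slack.

(1) and (3)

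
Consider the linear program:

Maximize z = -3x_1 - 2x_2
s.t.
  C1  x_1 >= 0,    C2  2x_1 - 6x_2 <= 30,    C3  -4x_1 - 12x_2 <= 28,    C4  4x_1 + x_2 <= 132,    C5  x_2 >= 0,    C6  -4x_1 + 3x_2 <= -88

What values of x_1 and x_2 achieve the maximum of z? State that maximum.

Extreme points and z = -3x_1 - 2x_2:
  (411/13, 72/13) → z = -1377/13
  (73/3, 28/9) → z = -713/9
  (121/4, 11) → z = -451/4

The binding constraints are 2x_1 - 6x_2 = 30 and -4x_1 + 3x_2 = -88.
Solving simultaneously gives x_1 = 73/3, x_2 = 28/9.

x_1 = 73/3, x_2 = 28/9, maximum z = -713/9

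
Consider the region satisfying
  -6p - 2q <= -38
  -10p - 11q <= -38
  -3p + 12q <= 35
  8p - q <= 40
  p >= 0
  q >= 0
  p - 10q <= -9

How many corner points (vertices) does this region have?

3

Pairwise boundary intersections that survive every other constraint:
  (193/39, 54/13)
  (59/11, 32/11)
  (515/93, 400/93)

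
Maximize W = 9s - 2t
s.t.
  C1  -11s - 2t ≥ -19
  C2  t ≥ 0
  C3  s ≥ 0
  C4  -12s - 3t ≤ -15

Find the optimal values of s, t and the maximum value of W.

s = 19/11, t = 0, maximum W = 171/11

Vertices and W = 9s - 2t:
  (19/11, 0) → W = 171/11
  (0, 19/2) → W = -19
  (5/4, 0) → W = 45/4
  (0, 5) → W = -10

The binding constraints are -11s - 2t = -19 and t = 0.
Solving simultaneously gives s = 19/11, t = 0.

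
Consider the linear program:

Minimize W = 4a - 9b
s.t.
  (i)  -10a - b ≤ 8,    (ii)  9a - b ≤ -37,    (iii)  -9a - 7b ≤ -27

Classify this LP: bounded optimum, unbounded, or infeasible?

From the feasible point (-45/19, 298/19), moving in the direction (-1, 10) keeps every constraint satisfied while W decreases without bound.

unbounded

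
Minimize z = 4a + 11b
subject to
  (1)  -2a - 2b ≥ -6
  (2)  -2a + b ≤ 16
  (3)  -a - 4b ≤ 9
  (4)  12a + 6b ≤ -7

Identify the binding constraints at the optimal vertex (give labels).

Corner points and z = 4a + 11b:
  (-13/3, 22/3) → z = 190/3
  (-25/6, 43/6) → z = 373/6
  (-73/9, -2/9) → z = -314/9
  (13/21, -101/42) → z = -1007/42

The minimum is at (-73/9, -2/9). Substituting into each constraint, equality holds for (2) and (3); the remaining constraints have slack.

(2) and (3)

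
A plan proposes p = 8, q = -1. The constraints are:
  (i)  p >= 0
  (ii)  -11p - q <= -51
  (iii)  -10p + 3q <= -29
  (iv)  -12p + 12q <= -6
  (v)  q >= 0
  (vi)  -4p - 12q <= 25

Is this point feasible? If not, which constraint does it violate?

not feasible — violates (v)

Constraint (v): q = -1, which is not ≥ 0. All other constraints are satisfied.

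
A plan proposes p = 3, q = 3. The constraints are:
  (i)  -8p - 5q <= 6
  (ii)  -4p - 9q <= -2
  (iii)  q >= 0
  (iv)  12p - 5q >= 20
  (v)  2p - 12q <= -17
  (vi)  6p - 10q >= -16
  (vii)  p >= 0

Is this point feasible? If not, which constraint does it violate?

(i): -39 ≤ 6 ✓
(ii): -39 ≤ -2 ✓
(iii): 3 ≥ 0 ✓
(iv): 21 ≥ 20 ✓
(v): -30 ≤ -17 ✓
(vi): -12 ≥ -16 ✓
(vii): 3 ≥ 0 ✓

feasible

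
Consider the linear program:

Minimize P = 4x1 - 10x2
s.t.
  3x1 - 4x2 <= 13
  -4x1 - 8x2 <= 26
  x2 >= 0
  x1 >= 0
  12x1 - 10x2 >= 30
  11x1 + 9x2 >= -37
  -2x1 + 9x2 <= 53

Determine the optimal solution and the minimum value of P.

Feasible corners and P = 4x1 - 10x2:
  (13/3, 0) → P = 52/3
  (329/19, 185/19) → P = -534/19
  (5/2, 0) → P = 10
  (100/11, 87/11) → P = -470/11

x1 = 100/11, x2 = 87/11, minimum P = -470/11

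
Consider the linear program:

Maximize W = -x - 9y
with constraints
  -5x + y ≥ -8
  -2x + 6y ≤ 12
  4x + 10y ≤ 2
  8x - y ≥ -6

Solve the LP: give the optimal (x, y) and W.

Feasible corners and W = -x - 9y:
  (41/27, -11/27) → W = 58/27
  (-14/3, -94/3) → W = 860/3
  (-29/42, 10/21) → W = -151/42

x = -14/3, y = -94/3, maximum W = 860/3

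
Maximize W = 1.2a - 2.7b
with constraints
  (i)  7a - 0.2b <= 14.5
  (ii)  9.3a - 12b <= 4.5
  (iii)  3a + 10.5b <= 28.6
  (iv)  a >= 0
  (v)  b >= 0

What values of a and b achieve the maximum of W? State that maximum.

Feasible corners and W = 1.2a - 2.7b:
  (2885/1369, 3445/2738) → W = -4755/5476
  (15797/7410, 1567/741) → W = -38921/12350
  (15/31, 0) → W = 18/31
  (0, 286/105) → W = -1287/175
  (0, 0) → W = 0

The optimum lies where 9.3a - 12b = 4.5 and b = 0.
Solving simultaneously gives a = 15/31, b = 0.

a = 15/31, b = 0, maximum W = 18/31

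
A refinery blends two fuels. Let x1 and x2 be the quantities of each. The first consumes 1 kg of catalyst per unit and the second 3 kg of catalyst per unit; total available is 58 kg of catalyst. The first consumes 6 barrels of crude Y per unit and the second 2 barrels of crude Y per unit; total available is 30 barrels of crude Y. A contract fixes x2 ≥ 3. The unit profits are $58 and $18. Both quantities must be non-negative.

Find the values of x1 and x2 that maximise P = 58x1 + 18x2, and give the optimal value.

x1 = 4, x2 = 3, maximum P = 286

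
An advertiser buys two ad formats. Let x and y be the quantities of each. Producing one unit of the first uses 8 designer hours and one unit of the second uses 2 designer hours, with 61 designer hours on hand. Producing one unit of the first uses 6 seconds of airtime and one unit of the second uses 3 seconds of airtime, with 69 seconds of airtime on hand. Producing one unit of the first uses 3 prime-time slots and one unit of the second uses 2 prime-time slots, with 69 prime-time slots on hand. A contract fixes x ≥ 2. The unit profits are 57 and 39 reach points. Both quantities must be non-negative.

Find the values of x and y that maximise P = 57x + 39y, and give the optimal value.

The binding constraints are 6x + 3y = 69 and x = 2.
Solving simultaneously gives x = 2, y = 19.

x = 2, y = 19, maximum P = 855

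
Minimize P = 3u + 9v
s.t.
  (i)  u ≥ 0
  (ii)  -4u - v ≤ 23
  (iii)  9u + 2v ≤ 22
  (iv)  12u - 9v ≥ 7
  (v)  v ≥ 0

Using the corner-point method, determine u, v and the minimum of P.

u = 7/12, v = 0, minimum P = 7/4

Extreme points and P = 3u + 9v:
  (212/105, 67/35) → P = 163/7
  (22/9, 0) → P = 22/3
  (7/12, 0) → P = 7/4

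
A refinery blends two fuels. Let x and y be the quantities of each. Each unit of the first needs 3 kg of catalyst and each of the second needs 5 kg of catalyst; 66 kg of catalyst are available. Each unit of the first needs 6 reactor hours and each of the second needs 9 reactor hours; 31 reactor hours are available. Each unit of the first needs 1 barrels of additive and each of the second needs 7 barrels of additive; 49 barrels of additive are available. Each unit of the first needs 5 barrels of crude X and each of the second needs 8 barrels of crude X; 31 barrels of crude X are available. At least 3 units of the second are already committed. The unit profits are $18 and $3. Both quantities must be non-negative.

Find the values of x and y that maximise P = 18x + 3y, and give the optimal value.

x = 2/3, y = 3, maximum P = 21

Feasible corners and P = 18x + 3y:
  (0, 31/9) → P = 31/3
  (0, 3) → P = 9
  (2/3, 3) → P = 21

The binding constraints are 6x + 9y = 31 and y = 3.
Solving simultaneously gives x = 2/3, y = 3.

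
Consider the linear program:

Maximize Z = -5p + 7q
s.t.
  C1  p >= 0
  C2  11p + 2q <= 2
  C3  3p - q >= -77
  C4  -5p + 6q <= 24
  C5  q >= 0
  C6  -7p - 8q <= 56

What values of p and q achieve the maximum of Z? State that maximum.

Vertices and Z = -5p + 7q:
  (0, 1) → Z = 7
  (0, 0) → Z = 0
  (2/11, 0) → Z = -10/11

The binding constraints are p = 0 and 11p + 2q = 2.
Solving simultaneously gives p = 0, q = 1.

p = 0, q = 1, maximum Z = 7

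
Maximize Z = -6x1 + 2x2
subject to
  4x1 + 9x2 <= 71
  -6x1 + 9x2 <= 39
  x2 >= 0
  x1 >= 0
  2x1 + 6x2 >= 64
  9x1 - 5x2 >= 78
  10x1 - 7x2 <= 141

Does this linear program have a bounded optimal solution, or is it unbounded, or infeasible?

The boundaries 4x1 + 9x2 = 71 and 9x1 - 5x2 = 78 meet at (1057/101, 327/101), but that point violates 2x1 + 6x2 ≥ 64. Every candidate vertex is excluded by some other constraint, so the feasible region is empty.

infeasible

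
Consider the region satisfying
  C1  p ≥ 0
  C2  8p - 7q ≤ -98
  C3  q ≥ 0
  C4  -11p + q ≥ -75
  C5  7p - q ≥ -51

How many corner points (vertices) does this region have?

Pairwise boundary intersections that survive every other constraint:
  (0, 14)
  (0, 51)
  (623/69, 1678/69)
  (63/2, 543/2)

4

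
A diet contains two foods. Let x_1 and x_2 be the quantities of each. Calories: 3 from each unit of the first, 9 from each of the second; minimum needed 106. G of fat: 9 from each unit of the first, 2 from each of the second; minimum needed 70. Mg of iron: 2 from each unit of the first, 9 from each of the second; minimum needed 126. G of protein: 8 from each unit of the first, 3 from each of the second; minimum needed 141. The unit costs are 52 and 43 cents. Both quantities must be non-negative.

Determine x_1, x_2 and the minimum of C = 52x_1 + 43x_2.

Vertices and C = 52x_1 + 43x_2:
  (0, 47) → C = 2021
  (63, 0) → C = 3276
  (27/2, 11) → C = 1175
The feasible region is unbounded (it extends along (0, 1), (1, 0)), but C strictly increases along every unbounded feasible direction, so there is no improving ray and the minimum is attained at a vertex.

The binding constraints are 2x_1 + 9x_2 = 126 and 8x_1 + 3x_2 = 141.
Solving simultaneously gives x_1 = 27/2, x_2 = 11.

x_1 = 27/2, x_2 = 11, minimum C = 1175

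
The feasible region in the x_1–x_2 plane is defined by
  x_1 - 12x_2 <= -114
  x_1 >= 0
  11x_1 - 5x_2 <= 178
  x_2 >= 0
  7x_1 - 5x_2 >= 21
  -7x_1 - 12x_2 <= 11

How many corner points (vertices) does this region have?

3

Of the 15 pairwise boundary intersections, those satisfying every inequality are:
  (2706/127, 1432/127)
  (822/79, 819/79)
  (157/4, 203/4)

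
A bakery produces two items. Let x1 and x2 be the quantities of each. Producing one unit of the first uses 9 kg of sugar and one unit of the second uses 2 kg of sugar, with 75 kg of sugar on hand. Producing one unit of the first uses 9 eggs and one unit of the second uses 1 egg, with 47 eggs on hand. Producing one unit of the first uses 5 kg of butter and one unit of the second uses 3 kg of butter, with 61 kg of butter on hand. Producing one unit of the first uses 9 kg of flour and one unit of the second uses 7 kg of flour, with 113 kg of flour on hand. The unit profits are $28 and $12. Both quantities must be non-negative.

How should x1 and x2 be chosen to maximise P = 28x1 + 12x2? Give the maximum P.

x1 = 4, x2 = 11, maximum P = 244

At the optimal vertex, 9x1 + x2 = 47 and 9x1 + 7x2 = 113.
Solving simultaneously gives x1 = 4, x2 = 11.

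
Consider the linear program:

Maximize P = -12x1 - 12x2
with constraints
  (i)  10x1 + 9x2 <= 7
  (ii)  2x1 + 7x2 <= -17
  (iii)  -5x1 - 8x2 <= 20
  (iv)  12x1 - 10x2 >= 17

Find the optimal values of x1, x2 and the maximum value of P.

Extreme points and P = -12x1 - 12x2:
  (101/26, -46/13) → P = -54/13
  (236/35, -47/7) → P = -12/35
  (-4/19, -45/19) → P = 588/19

The binding constraints are 2x1 + 7x2 = -17 and -5x1 - 8x2 = 20.
Solving simultaneously gives x1 = -4/19, x2 = -45/19.

x1 = -4/19, x2 = -45/19, maximum P = 588/19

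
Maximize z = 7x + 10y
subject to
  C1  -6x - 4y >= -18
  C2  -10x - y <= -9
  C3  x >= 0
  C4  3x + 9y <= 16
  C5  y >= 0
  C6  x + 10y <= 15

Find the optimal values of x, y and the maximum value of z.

The binding constraints are -6x - 4y = -18 and 3x + 9y = 16.
Solving simultaneously gives x = 7/3, y = 1.

x = 7/3, y = 1, maximum z = 79/3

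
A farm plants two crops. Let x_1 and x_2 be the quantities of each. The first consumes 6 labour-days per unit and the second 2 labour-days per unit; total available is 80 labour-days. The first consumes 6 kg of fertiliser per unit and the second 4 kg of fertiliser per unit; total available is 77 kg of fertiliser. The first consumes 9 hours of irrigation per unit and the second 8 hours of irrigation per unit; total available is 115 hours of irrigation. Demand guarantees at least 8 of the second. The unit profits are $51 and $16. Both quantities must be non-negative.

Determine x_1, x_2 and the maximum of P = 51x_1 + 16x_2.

x_1 = 17/3, x_2 = 8, maximum P = 417

Feasible corners and P = 51x_1 + 16x_2:
  (0, 115/8) → P = 230
  (0, 8) → P = 128
  (17/3, 8) → P = 417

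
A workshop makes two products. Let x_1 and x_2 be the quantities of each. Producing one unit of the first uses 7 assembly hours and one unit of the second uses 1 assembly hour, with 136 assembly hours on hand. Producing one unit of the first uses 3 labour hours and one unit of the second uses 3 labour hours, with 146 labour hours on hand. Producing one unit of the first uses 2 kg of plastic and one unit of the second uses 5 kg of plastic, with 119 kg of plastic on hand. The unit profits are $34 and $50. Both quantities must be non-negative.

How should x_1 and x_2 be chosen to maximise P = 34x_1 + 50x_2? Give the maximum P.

x_1 = 17, x_2 = 17, maximum P = 1428

Feasible corners and P = 34x_1 + 50x_2:
  (0, 0) → P = 0
  (0, 119/5) → P = 1190
  (136/7, 0) → P = 4624/7
  (17, 17) → P = 1428

The optimum lies where 7x_1 + x_2 = 136 and 2x_1 + 5x_2 = 119.
Solving simultaneously gives x_1 = 17, x_2 = 17.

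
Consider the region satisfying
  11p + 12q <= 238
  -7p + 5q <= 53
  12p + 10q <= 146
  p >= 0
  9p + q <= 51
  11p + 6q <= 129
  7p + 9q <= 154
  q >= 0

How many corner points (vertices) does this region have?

5

Of the 28 pairwise boundary intersections, those satisfying every inequality are:
  (20/13, 829/65)
  (0, 53/5)
  (14/3, 9)
  (0, 0)
  (17/3, 0)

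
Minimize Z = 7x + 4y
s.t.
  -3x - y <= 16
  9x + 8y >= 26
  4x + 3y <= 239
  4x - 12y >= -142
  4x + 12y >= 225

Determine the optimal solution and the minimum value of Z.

Feasible corners and Z = 7x + 4y:
  (407/10, 127/5) → Z = 773/2
  (731/12, -14/9) → Z = 15127/36
  (83/8, 367/24) → Z = 3211/24

x = 83/8, y = 367/24, minimum Z = 3211/24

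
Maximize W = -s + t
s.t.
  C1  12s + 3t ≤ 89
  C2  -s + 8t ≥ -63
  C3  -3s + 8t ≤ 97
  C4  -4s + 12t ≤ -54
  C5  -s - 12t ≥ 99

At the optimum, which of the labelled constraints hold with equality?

Feasible corners and W = -s + t:
  (-81/5, -99/10) → W = 63/10
  (-9/5, -81/10) → W = -63/10
  (-9, -15/2) → W = 3/2

The maximum is at (-81/5, -99/10). Substituting into each constraint, equality holds for C2 and C4; the remaining constraints have slack.

C2 and C4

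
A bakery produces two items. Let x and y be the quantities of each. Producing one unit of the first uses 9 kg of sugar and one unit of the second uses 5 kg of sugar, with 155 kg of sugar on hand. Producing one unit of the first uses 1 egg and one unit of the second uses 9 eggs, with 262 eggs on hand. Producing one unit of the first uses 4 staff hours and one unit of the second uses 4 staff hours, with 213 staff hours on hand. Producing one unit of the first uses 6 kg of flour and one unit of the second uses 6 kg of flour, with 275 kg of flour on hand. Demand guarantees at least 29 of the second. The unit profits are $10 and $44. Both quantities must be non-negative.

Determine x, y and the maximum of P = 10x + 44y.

Extreme points and P = 10x + 44y:
  (0, 262/9) → P = 11528/9
  (0, 29) → P = 1276
  (1, 29) → P = 1286

x = 1, y = 29, maximum P = 1286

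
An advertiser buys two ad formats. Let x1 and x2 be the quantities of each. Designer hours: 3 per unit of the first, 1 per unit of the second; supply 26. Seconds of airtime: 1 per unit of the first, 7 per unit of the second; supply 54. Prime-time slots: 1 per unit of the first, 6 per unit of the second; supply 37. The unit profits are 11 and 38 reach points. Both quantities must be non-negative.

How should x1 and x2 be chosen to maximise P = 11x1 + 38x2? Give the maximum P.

Corner points and P = 11x1 + 38x2:
  (0, 0) → P = 0
  (0, 37/6) → P = 703/3
  (26/3, 0) → P = 286/3
  (7, 5) → P = 267

x1 = 7, x2 = 5, maximum P = 267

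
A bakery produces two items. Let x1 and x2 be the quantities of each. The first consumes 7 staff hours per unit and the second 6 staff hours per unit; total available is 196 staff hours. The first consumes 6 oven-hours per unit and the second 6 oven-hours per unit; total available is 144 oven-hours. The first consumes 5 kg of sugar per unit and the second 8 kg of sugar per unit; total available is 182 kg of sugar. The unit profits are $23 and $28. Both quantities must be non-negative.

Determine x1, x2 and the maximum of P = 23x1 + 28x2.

Feasible corners and P = 23x1 + 28x2:
  (0, 0) → P = 0
  (0, 91/4) → P = 637
  (24, 0) → P = 552
  (10/3, 62/3) → P = 1966/3

x1 = 10/3, x2 = 62/3, maximum P = 1966/3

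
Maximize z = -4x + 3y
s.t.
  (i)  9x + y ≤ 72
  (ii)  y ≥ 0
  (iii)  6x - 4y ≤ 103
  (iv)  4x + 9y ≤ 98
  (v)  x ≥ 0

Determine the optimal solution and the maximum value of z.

The optimum lies where 4x + 9y = 98 and x = 0.
Solving simultaneously gives x = 0, y = 98/9.

x = 0, y = 98/9, maximum z = 98/3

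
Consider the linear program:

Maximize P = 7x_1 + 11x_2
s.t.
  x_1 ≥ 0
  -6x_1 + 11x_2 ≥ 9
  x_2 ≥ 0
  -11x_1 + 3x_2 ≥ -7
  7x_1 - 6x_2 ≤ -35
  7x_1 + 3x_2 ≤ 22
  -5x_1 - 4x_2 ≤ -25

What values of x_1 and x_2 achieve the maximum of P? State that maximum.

x_1 = 0, x_2 = 22/3, maximum P = 242/3

The optimum lies where x_1 = 0 and 7x_1 + 3x_2 = 22.
Solving simultaneously gives x_1 = 0, x_2 = 22/3.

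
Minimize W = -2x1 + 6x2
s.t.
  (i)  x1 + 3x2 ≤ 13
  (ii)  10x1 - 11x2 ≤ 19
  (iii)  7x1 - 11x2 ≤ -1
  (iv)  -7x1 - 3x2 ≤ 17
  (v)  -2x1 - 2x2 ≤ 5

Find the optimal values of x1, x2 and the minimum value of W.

At the optimal vertex, 7x1 - 11x2 = -1 and -2x1 - 2x2 = 5.
Solving simultaneously gives x1 = -19/12, x2 = -11/12.

x1 = -19/12, x2 = -11/12, minimum W = -7/3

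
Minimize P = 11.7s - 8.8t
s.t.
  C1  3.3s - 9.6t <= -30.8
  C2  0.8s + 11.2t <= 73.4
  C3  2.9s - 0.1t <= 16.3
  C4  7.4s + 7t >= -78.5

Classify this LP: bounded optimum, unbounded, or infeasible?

bounded optimum

Vertices and P = 11.7s - 8.8t:
  (15956/2751, 14311/2751) → P = 303742/13755
  (-48460/4707, -3113/9414) → P = -2766424/23535
  (9495/1628, 9991/1628) → P = 231707/16280
  (-4975/276, 15149/1932) → P = -5407637/19320
The feasible region has finitely many vertices and no improving ray; the minimum is -5407637/19320 at (-4975/276, 15149/1932).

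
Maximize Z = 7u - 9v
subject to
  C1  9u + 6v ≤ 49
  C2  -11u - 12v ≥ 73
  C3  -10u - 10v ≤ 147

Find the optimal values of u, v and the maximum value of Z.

Extreme points and Z = 7u - 9v:
  (171/7, -598/21) → Z = 2991/7
  (686/15, -1813/30) → Z = 25921/30
  (-517/5, 887/10) → Z = -15221/10

The binding constraints are 9u + 6v = 49 and -10u - 10v = 147.
Solving simultaneously gives u = 686/15, v = -1813/30.

u = 686/15, v = -1813/30, maximum Z = 25921/30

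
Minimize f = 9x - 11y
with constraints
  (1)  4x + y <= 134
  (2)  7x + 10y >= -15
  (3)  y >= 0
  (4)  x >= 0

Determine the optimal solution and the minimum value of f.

Extreme points and f = 9x - 11y:
  (67/2, 0) → f = 603/2
  (0, 134) → f = -1474
  (0, 0) → f = 0

The binding constraints are 4x + y = 134 and x = 0.
Solving simultaneously gives x = 0, y = 134.

x = 0, y = 134, minimum f = -1474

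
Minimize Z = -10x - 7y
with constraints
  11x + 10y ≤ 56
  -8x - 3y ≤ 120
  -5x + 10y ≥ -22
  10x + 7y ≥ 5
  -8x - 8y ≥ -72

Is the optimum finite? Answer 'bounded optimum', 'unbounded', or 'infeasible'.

Feasible corners and Z = -10x - 7y:
  (39/8, 19/80) → Z = -4033/80
  (-342/23, 505/23) → Z = -5
  (68/45, -13/9) → Z = -5
The feasible region has finitely many vertices and no improving ray; the minimum is -4033/80 at (39/8, 19/80).

bounded optimum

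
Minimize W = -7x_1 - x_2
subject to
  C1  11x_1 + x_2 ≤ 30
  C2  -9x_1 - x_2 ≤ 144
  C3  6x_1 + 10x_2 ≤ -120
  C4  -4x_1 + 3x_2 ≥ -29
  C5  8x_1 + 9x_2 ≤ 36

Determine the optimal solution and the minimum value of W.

Corner points and W = -7x_1 - x_2:
  (-110/7, -18/7) → W = 788/7
  (-13, -27) → W = 118
  (-35/29, -327/29) → W = 572/29

x_1 = -35/29, x_2 = -327/29, minimum W = 572/29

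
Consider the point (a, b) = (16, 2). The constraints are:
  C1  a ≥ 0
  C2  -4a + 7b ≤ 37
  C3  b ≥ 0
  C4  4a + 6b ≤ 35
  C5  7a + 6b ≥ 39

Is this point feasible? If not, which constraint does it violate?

not feasible — violates C4

Constraint C4: 4a + 6b = 76, which is not ≤ 35. All other constraints are satisfied.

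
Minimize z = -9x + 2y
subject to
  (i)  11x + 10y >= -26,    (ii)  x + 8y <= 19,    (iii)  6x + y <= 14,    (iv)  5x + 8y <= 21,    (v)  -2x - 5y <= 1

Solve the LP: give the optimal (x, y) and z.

x = 71/28, y = -17/14, minimum z = -101/4

Vertices and z = -9x + 2y:
  (-199/39, 235/78) → z = 2026/39
  (-24/7, 41/35) → z = 166/5
  (1/2, 37/16) → z = 1/8
  (91/43, 56/43) → z = -707/43
  (71/28, -17/14) → z = -101/4

The optimum lies where 6x + y = 14 and -2x - 5y = 1.
Solving simultaneously gives x = 71/28, y = -17/14.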